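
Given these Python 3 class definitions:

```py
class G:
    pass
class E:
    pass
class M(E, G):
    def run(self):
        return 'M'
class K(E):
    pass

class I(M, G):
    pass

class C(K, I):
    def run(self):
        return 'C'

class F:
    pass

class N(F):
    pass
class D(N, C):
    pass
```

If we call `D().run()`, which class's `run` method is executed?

L[D] = D + merge(L[N], L[C], [N C])
  take N:  [N F object] + [C K I M E G object] + [N C]
  take F:  [F object] + [C K I M E G object] + [C]
  take C:  [object] + [C K I M E G object] + [C]
  take K:  [object] + [K I M E G object]
  take I:  [object] + [I M E G object]
  take M:  [object] + [M E G object]
  take E:  [object] + [E G object]
  take G:  [object] + [G object]
  take object:  [object] + [object]
MRO: D N F C K I M E G object
run is defined in: C, M. First along the MRO is C.

C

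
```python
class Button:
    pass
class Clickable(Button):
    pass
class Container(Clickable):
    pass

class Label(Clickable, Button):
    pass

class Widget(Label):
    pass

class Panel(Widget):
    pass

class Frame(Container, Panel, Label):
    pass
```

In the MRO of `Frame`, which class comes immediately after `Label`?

L[Frame] = Frame + merge(L[Container], L[Panel], L[Label], [Container Panel Label])
  take Container:  [Container Clickable Button object] + [Panel Widget Label Clickable Button object] + [Label Clickable Button object] + [Container Panel Label]
  take Panel:  [Clickable Button object] + [Panel Widget Label Clickable Button object] + [Label Clickable Button object] + [Panel Label]
  take Widget:  [Clickable Button object] + [Widget Label Clickable Button object] + [Label Clickable Button object] + [Label]
  take Label:  [Clickable Button object] + [Label Clickable Button object] + [Label Clickable Button object] + [Label]
  take Clickable:  [Clickable Button object] + [Clickable Button object] + [Clickable Button object]
  take Button:  [Button object] + [Button object] + [Button object]
  take object:  [object] + [object] + [object]
MRO: Frame Container Panel Widget Label Clickable Button object
Label is at position 4; next is Clickable.

Clickable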